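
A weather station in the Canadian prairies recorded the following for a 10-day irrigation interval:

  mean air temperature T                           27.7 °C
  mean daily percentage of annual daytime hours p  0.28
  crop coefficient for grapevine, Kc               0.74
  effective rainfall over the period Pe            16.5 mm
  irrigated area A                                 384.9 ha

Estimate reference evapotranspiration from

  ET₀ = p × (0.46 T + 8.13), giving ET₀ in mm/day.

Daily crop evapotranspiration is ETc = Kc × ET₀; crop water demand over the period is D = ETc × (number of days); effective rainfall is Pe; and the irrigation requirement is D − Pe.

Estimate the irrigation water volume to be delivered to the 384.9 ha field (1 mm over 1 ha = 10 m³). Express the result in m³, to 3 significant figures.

ET₀ = 0.28 × (0.46 × 27.7 + 8.13) = 0.28 × 20.872 = 5.8442 mm/d
ETc = Kc × ET₀ = 0.74 × 5.8442 = 4.3247 mm/d
Crop demand D = ETc × 10 d = 4.3247 × 10 = 43.247 mm
D − Pe = 43.247 − 16.5 = 26.747 mm
Volume = 26.747 mm × 384.9 ha × 10 = 102949.2 m³

103000 m³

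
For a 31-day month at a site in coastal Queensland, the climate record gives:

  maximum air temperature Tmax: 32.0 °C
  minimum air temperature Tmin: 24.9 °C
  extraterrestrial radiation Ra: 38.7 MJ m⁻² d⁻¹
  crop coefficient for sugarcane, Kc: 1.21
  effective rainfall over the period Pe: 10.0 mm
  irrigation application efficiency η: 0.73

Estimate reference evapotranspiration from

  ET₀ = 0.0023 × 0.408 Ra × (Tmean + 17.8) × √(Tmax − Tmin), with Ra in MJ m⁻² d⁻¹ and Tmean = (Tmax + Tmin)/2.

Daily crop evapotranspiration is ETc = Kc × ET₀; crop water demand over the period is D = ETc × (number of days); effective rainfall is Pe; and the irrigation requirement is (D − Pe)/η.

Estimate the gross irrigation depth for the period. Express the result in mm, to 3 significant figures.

Tmean = (32.0 + 24.9)/2 = 28.45 °C
0.408 Ra = 0.408 × 38.7 = 15.7896 mm/d equivalent
ET₀ = 0.0023 × 15.7896 × (28.45 + 17.8) × √7.1 = 0.0023 × 15.7896 × 46.25 × 2.6646 = 4.4755 mm/d
ETc = Kc × ET₀ = 1.21 × 4.4755 = 5.4154 mm/d
Crop demand D = ETc × 31 d = 5.4154 × 31 = 167.877 mm
D − Pe = 167.877 − 10.0 = 157.877 mm
Gross irrigation = 157.877 / 0.73 = 216.270 mm

216 mm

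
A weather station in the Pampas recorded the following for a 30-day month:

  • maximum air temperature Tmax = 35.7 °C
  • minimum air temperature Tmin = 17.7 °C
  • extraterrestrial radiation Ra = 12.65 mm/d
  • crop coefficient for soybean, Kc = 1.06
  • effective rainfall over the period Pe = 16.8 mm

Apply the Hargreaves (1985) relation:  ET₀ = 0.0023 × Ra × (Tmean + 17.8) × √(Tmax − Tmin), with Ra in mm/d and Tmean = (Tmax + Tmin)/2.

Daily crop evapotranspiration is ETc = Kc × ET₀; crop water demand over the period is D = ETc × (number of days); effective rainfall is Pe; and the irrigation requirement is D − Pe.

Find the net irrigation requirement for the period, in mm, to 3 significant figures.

Tmean = (35.7 + 17.7)/2 = 26.70 °C
ET₀ = 0.0023 × 12.65 × (26.70 + 17.8) × √18.0 = 0.0023 × 12.65 × 44.50 × 4.2426 = 5.4930 mm/d
ETc = Kc × ET₀ = 1.06 × 5.4930 = 5.8226 mm/d
Crop demand D = ETc × 30 d = 5.8226 × 30 = 174.678 mm
D − Pe = 174.678 − 16.8 = 157.878 mm

158 mm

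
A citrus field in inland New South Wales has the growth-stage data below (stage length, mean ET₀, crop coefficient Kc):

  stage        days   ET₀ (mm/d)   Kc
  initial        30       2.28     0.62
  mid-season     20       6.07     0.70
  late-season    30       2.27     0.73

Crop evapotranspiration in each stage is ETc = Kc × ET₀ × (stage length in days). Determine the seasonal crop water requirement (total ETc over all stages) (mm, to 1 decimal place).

initial: 0.62 × 2.28 × 30 = 42.41 mm
mid-season: 0.70 × 6.07 × 20 = 84.98 mm
late-season: 0.73 × 2.27 × 30 = 49.71 mm
Seasonal total = 177.10 mm

177.1 mm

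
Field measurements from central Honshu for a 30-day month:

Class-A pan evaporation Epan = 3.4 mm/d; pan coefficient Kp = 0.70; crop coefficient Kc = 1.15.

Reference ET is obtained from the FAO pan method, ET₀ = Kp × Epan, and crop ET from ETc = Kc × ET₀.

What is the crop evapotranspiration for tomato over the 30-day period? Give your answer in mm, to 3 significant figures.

82.1 mm

ET₀ = 0.70 × 3.4 = 2.3800 mm/d
ETc = Kc × ET₀ = 1.15 × 2.3800 = 2.7370 mm/d
Over 30 days: 2.7370 × 30 = 82.110 mm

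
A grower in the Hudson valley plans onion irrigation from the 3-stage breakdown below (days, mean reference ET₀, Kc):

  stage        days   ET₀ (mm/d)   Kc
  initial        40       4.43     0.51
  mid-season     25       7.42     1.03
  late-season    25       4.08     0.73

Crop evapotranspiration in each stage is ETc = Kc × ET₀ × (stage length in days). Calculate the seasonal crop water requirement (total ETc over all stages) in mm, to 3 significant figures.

initial: 0.51 × 4.43 × 40 = 90.37 mm
mid-season: 1.03 × 7.42 × 25 = 191.07 mm
late-season: 0.73 × 4.08 × 25 = 74.46 mm
Seasonal total = 355.90 mm

356 mm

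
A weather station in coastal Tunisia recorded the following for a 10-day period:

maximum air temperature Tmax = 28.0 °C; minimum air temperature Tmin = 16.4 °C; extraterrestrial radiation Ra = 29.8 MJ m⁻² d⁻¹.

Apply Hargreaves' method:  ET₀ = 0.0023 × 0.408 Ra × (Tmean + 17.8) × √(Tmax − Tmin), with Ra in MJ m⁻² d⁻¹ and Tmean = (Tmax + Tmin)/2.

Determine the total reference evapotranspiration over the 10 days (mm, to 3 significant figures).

38.1 mm

Tmean = (28.0 + 16.4)/2 = 22.20 °C
0.408 Ra = 0.408 × 29.8 = 12.1584 mm/d equivalent
ET₀ = 0.0023 × 12.1584 × (22.20 + 17.8) × √11.6 = 0.0023 × 12.1584 × 40.00 × 3.4059 = 3.8097 mm/d
Over 10 days: 3.8097 × 10 = 38.097 mm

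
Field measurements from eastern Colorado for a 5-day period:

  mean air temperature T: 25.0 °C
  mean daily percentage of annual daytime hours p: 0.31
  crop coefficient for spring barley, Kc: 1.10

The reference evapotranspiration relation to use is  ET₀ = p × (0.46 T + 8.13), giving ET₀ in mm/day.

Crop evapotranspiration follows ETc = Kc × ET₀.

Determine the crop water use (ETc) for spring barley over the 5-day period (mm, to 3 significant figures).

ET₀ = 0.31 × (0.46 × 25.0 + 8.13) = 0.31 × 19.630 = 6.0853 mm/d
ETc = Kc × ET₀ = 1.10 × 6.0853 = 6.6938 mm/d
Over 5 days: 6.6938 × 5 = 33.469 mm

33.5 mm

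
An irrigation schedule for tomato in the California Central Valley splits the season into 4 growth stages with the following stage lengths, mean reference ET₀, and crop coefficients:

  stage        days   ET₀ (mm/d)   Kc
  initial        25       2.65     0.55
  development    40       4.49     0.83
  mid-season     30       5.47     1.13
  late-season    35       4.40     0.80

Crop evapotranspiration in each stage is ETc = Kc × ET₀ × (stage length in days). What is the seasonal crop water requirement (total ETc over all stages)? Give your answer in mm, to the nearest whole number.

initial: 0.55 × 2.65 × 25 = 36.44 mm
development: 0.83 × 4.49 × 40 = 149.07 mm
mid-season: 1.13 × 5.47 × 30 = 185.43 mm
late-season: 0.80 × 4.40 × 35 = 123.20 mm
Seasonal total = 494.14 mm

494 mm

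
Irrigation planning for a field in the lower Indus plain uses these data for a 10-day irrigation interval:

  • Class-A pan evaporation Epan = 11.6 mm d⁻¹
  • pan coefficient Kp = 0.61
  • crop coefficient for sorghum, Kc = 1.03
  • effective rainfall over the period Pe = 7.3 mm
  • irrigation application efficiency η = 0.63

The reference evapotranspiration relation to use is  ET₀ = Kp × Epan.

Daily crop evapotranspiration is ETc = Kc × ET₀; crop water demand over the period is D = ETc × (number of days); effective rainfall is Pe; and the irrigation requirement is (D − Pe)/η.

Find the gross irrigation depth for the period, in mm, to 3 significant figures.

104 mm

ET₀ = 0.61 × 11.6 = 7.0760 mm/d
ETc = Kc × ET₀ = 1.03 × 7.0760 = 7.2883 mm/d
Crop demand D = ETc × 10 d = 7.2883 × 10 = 72.883 mm
D − Pe = 72.883 − 7.3 = 65.583 mm
Gross irrigation = 65.583 / 0.63 = 104.100 mm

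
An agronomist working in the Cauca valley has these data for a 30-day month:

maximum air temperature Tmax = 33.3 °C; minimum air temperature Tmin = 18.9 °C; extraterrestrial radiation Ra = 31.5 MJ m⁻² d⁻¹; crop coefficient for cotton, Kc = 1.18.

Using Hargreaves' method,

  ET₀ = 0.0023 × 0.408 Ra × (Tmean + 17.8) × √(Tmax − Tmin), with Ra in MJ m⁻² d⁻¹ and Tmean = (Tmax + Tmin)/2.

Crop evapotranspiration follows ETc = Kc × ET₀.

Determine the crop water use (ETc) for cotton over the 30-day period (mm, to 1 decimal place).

Tmean = (33.3 + 18.9)/2 = 26.10 °C
0.408 Ra = 0.408 × 31.5 = 12.8520 mm/d equivalent
ET₀ = 0.0023 × 12.8520 × (26.10 + 17.8) × √14.4 = 0.0023 × 12.8520 × 43.90 × 3.7947 = 4.9243 mm/d
ETc = Kc × ET₀ = 1.18 × 4.9243 = 5.8107 mm/d
Over 30 days: 5.8107 × 30 = 174.321 mm

174.3 mm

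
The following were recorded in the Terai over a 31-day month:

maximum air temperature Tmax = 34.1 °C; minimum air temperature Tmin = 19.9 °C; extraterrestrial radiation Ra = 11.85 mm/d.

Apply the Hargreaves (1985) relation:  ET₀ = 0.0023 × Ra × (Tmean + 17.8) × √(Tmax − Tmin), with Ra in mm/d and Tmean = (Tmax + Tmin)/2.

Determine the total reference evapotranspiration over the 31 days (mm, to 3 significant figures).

143 mm

Tmean = (34.1 + 19.9)/2 = 27.00 °C
ET₀ = 0.0023 × 11.85 × (27.00 + 17.8) × √14.2 = 0.0023 × 11.85 × 44.80 × 3.7683 = 4.6012 mm/d
Over 31 days: 4.6012 × 31 = 142.637 mm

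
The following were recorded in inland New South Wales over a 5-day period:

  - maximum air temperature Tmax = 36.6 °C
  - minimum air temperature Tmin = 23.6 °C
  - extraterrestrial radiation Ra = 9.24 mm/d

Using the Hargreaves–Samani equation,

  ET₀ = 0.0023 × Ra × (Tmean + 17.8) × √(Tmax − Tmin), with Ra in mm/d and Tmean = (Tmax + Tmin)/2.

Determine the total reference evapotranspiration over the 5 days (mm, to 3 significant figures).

Tmean = (36.6 + 23.6)/2 = 30.10 °C
ET₀ = 0.0023 × 9.24 × (30.10 + 17.8) × √13.0 = 0.0023 × 9.24 × 47.90 × 3.6056 = 3.6704 mm/d
Over 5 days: 3.6704 × 5 = 18.352 mm

18.4 mm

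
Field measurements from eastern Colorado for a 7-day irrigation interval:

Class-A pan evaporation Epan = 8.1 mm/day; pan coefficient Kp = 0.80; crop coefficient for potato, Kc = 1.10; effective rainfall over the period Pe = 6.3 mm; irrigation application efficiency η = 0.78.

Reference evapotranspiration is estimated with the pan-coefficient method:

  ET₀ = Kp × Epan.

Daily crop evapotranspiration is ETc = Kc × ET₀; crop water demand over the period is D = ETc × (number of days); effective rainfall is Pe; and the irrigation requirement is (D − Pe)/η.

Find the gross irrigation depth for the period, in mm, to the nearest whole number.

56 mm

ET₀ = 0.80 × 8.1 = 6.4800 mm/d
ETc = Kc × ET₀ = 1.10 × 6.4800 = 7.1280 mm/d
Crop demand D = ETc × 7 d = 7.1280 × 7 = 49.896 mm
D − Pe = 49.896 − 6.3 = 43.596 mm
Gross irrigation = 43.596 / 0.78 = 55.892 mm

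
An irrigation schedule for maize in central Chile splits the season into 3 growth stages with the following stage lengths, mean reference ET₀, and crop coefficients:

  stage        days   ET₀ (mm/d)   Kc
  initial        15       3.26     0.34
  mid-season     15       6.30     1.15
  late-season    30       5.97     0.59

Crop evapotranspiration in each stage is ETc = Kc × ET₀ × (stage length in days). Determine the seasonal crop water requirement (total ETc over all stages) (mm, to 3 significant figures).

231 mm

initial: 0.34 × 3.26 × 15 = 16.63 mm
mid-season: 1.15 × 6.30 × 15 = 108.68 mm
late-season: 0.59 × 5.97 × 30 = 105.67 mm
Seasonal total = 230.98 mm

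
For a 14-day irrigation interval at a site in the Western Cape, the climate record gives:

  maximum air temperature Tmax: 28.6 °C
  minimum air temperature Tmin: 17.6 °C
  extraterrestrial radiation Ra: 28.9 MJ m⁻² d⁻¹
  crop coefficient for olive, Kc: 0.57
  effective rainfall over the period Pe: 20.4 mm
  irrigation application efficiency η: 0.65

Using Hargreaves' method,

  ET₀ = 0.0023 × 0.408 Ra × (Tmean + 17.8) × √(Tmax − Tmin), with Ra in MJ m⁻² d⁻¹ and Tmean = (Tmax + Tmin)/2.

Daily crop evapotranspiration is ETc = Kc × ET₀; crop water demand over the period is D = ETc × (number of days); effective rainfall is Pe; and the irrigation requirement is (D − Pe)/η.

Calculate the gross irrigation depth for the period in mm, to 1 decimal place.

Tmean = (28.6 + 17.6)/2 = 23.10 °C
0.408 Ra = 0.408 × 28.9 = 11.7912 mm/d equivalent
ET₀ = 0.0023 × 11.7912 × (23.10 + 17.8) × √11.0 = 0.0023 × 11.7912 × 40.90 × 3.3166 = 3.6788 mm/d
ETc = Kc × ET₀ = 0.57 × 3.6788 = 2.0969 mm/d
Crop demand D = ETc × 14 d = 2.0969 × 14 = 29.357 mm
D − Pe = 29.357 − 20.4 = 8.957 mm
Gross irrigation = 8.957 / 0.65 = 13.780 mm

13.8 mm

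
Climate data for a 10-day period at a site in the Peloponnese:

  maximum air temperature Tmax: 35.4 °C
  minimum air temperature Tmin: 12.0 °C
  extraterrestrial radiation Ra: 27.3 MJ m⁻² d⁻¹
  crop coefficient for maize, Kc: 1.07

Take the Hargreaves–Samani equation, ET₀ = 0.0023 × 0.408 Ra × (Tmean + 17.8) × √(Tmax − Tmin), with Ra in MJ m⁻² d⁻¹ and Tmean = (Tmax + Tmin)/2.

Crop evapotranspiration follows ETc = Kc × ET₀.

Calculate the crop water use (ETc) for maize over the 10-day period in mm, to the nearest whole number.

Tmean = (35.4 + 12.0)/2 = 23.70 °C
0.408 Ra = 0.408 × 27.3 = 11.1384 mm/d equivalent
ET₀ = 0.0023 × 11.1384 × (23.70 + 17.8) × √23.4 = 0.0023 × 11.1384 × 41.50 × 4.8374 = 5.1429 mm/d
ETc = Kc × ET₀ = 1.07 × 5.1429 = 5.5029 mm/d
Over 10 days: 5.5029 × 10 = 55.029 mm

55 mm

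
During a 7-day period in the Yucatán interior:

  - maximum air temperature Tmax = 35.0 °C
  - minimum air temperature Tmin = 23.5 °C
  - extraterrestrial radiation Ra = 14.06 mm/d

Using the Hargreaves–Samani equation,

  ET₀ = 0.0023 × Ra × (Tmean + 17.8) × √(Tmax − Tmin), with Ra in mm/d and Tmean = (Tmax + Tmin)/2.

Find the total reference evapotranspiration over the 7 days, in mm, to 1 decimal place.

36.1 mm

Tmean = (35.0 + 23.5)/2 = 29.25 °C
ET₀ = 0.0023 × 14.06 × (29.25 + 17.8) × √11.5 = 0.0023 × 14.06 × 47.05 × 3.3912 = 5.1597 mm/d
Over 7 days: 5.1597 × 7 = 36.118 mm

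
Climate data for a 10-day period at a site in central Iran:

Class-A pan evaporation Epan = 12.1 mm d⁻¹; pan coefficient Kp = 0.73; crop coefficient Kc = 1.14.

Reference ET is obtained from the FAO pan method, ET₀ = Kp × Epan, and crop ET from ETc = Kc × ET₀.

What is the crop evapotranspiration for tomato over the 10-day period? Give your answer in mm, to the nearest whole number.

ET₀ = 0.73 × 12.1 = 8.8330 mm/d
ETc = Kc × ET₀ = 1.14 × 8.8330 = 10.0696 mm/d
Over 10 days: 10.0696 × 10 = 100.696 mm

101 mm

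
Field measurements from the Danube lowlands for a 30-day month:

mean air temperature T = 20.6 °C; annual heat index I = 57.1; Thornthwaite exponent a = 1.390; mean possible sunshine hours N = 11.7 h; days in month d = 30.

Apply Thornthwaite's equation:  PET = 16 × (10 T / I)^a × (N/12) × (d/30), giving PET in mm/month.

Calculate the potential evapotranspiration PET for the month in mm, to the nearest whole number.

93 mm

10T/I = 10 × 20.6 / 57.1 = 3.6077
(10T/I)^a = 3.6077^1.390 = 5.9505
Uncorrected PET = 16 × 5.9505 = 95.208 mm
Correction = (N/12)(d/30) = (11.7/12)(30/30) = 0.9750
PET = 95.208 × 0.9750 = 92.828 mm/month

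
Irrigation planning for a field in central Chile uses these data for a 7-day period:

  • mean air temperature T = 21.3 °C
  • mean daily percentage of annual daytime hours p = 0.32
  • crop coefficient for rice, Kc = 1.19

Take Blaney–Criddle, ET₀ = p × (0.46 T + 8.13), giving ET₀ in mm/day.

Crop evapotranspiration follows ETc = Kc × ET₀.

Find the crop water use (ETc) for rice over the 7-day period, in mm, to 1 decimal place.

47.8 mm

ET₀ = 0.32 × (0.46 × 21.3 + 8.13) = 0.32 × 17.928 = 5.7370 mm/d
ETc = Kc × ET₀ = 1.19 × 5.7370 = 6.8270 mm/d
Over 7 days: 6.8270 × 7 = 47.789 mm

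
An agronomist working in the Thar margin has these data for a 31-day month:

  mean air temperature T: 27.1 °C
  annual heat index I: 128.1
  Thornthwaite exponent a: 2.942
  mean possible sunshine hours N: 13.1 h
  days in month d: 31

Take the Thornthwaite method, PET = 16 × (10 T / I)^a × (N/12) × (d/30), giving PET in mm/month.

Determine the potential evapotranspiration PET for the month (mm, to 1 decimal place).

10T/I = 10 × 27.1 / 128.1 = 2.1155
(10T/I)^a = 2.1155^2.942 = 9.0649
Uncorrected PET = 16 × 9.0649 = 145.038 mm
Correction = (N/12)(d/30) = (13.1/12)(31/30) = 1.1281
PET = 145.038 × 1.1281 = 163.617 mm/month

163.6 mm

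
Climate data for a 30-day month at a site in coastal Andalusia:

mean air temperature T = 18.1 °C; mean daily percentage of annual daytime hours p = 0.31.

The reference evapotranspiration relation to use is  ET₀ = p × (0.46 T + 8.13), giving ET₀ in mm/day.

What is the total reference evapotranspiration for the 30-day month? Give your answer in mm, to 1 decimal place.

153.0 mm

ET₀ = 0.31 × (0.46 × 18.1 + 8.13) = 0.31 × 16.456 = 5.1014 mm/d
Monthly total = 5.1014 × 30 = 153.042 mm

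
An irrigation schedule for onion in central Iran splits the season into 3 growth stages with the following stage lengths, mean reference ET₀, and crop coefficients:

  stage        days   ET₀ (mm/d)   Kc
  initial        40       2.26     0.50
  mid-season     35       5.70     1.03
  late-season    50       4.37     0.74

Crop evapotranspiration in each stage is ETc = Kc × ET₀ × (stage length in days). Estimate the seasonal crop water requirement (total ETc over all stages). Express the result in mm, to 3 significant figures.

initial: 0.50 × 2.26 × 40 = 45.20 mm
mid-season: 1.03 × 5.70 × 35 = 205.49 mm
late-season: 0.74 × 4.37 × 50 = 161.69 mm
Seasonal total = 412.38 mm

412 mm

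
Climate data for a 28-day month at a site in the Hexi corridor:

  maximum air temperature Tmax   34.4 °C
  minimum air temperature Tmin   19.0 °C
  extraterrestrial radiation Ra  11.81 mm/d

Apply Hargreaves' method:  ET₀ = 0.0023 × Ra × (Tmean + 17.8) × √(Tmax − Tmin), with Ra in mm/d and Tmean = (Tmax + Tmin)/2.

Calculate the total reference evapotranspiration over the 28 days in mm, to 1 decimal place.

132.8 mm

Tmean = (34.4 + 19.0)/2 = 26.70 °C
ET₀ = 0.0023 × 11.81 × (26.70 + 17.8) × √15.4 = 0.0023 × 11.81 × 44.50 × 3.9243 = 4.7435 mm/d
Over 28 days: 4.7435 × 28 = 132.818 mm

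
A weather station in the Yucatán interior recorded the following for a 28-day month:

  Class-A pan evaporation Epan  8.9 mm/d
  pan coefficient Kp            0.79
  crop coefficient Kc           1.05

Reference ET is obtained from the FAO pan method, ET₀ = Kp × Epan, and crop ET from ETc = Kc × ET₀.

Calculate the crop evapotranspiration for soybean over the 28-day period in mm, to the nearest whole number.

ET₀ = 0.79 × 8.9 = 7.0310 mm/d
ETc = Kc × ET₀ = 1.05 × 7.0310 = 7.3826 mm/d
Over 28 days: 7.3826 × 28 = 206.713 mm

207 mm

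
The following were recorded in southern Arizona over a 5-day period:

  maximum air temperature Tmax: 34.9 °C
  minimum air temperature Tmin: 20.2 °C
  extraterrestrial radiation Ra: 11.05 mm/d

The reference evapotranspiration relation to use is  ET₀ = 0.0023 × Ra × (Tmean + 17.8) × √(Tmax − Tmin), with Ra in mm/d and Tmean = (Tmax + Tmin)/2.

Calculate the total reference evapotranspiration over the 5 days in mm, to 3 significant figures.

22.1 mm

Tmean = (34.9 + 20.2)/2 = 27.55 °C
ET₀ = 0.0023 × 11.05 × (27.55 + 17.8) × √14.7 = 0.0023 × 11.05 × 45.35 × 3.8341 = 4.4191 mm/d
Over 5 days: 4.4191 × 5 = 22.096 mm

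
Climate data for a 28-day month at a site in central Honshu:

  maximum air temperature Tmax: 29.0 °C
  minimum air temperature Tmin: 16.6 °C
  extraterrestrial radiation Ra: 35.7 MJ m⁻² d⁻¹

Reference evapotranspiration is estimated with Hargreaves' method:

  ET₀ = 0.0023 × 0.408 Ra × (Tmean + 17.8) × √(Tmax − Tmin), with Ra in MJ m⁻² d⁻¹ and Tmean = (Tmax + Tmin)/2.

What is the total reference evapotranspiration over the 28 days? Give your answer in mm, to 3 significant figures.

Tmean = (29.0 + 16.6)/2 = 22.80 °C
0.408 Ra = 0.408 × 35.7 = 14.5656 mm/d equivalent
ET₀ = 0.0023 × 14.5656 × (22.80 + 17.8) × √12.4 = 0.0023 × 14.5656 × 40.60 × 3.5214 = 4.7896 mm/d
Over 28 days: 4.7896 × 28 = 134.109 mm

134 mm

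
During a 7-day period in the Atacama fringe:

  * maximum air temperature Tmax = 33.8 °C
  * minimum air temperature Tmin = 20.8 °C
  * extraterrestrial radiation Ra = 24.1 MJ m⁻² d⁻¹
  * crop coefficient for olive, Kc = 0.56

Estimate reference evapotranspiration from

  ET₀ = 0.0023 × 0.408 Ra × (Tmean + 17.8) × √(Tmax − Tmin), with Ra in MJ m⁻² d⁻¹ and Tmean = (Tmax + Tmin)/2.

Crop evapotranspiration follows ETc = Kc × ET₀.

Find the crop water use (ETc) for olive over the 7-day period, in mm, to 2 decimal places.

14.42 mm

Tmean = (33.8 + 20.8)/2 = 27.30 °C
0.408 Ra = 0.408 × 24.1 = 9.8328 mm/d equivalent
ET₀ = 0.0023 × 9.8328 × (27.30 + 17.8) × √13.0 = 0.0023 × 9.8328 × 45.10 × 3.6056 = 3.6776 mm/d
ETc = Kc × ET₀ = 0.56 × 3.6776 = 2.0595 mm/d
Over 7 days: 2.0595 × 7 = 14.417 mm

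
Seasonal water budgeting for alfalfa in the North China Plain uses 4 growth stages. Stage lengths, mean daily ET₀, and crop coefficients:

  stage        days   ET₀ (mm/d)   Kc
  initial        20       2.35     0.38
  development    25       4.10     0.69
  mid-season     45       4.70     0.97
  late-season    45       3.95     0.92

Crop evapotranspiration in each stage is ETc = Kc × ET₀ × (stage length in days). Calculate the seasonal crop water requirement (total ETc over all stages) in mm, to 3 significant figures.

457 mm

initial: 0.38 × 2.35 × 20 = 17.86 mm
development: 0.69 × 4.10 × 25 = 70.73 mm
mid-season: 0.97 × 4.70 × 45 = 205.16 mm
late-season: 0.92 × 3.95 × 45 = 163.53 mm
Seasonal total = 457.28 mm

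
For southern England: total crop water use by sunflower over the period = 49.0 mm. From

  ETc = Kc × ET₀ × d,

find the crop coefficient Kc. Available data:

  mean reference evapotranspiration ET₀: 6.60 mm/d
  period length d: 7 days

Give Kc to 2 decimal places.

ETc = Kc × ET₀ × d  ⇒  Kc = ETc / (ET₀ × d)
Kc = 49.0 / (6.60 × 7) = 49.0 / 46.20 = 1.0606

1.06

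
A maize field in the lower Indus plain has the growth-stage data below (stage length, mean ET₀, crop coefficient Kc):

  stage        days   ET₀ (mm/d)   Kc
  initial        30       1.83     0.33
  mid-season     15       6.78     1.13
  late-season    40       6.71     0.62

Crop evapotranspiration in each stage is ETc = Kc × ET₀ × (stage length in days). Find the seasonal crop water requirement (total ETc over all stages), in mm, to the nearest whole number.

initial: 0.33 × 1.83 × 30 = 18.12 mm
mid-season: 1.13 × 6.78 × 15 = 114.92 mm
late-season: 0.62 × 6.71 × 40 = 166.41 mm
Seasonal total = 299.45 mm

299 mm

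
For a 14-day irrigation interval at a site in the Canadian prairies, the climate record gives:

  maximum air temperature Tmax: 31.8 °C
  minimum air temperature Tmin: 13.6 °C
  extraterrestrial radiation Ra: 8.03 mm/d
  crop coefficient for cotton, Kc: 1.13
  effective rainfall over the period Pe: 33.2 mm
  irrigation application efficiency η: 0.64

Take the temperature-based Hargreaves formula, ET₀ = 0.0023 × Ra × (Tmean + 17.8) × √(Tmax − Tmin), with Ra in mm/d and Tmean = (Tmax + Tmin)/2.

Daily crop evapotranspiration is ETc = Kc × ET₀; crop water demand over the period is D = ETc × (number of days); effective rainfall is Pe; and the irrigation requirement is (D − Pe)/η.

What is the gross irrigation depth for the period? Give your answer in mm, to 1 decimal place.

Tmean = (31.8 + 13.6)/2 = 22.70 °C
ET₀ = 0.0023 × 8.03 × (22.70 + 17.8) × √18.2 = 0.0023 × 8.03 × 40.50 × 4.2661 = 3.1910 mm/d
ETc = Kc × ET₀ = 1.13 × 3.1910 = 3.6058 mm/d
Crop demand D = ETc × 14 d = 3.6058 × 14 = 50.481 mm
D − Pe = 50.481 − 33.2 = 17.281 mm
Gross irrigation = 17.281 / 0.64 = 27.002 mm

27.0 mm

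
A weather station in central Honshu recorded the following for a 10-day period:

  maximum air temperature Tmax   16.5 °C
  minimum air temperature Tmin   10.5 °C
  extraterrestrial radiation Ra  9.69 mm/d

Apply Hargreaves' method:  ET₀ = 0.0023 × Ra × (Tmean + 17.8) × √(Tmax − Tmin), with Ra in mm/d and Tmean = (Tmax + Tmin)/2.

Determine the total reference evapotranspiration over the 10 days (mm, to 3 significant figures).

Tmean = (16.5 + 10.5)/2 = 13.50 °C
ET₀ = 0.0023 × 9.69 × (13.50 + 17.8) × √6.0 = 0.0023 × 9.69 × 31.30 × 2.4495 = 1.7087 mm/d
Over 10 days: 1.7087 × 10 = 17.087 mm

17.1 mm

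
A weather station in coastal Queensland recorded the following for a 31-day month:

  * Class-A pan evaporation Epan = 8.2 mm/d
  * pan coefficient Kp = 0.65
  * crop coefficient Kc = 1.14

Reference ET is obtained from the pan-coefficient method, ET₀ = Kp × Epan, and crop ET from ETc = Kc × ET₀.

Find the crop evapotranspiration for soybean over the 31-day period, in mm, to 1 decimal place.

ET₀ = 0.65 × 8.2 = 5.3300 mm/d
ETc = Kc × ET₀ = 1.14 × 5.3300 = 6.0762 mm/d
Over 31 days: 6.0762 × 31 = 188.362 mm

188.4 mm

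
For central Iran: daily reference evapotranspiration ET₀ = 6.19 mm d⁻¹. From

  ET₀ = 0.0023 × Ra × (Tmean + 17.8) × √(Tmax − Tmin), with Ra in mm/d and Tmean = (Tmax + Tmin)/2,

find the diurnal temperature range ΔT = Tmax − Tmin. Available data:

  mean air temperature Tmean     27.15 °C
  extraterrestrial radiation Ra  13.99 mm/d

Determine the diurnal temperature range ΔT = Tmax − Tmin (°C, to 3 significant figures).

√ΔT = ET₀ / [0.0023 × Ra × (Tmean+17.8)] = 6.19 / (0.0023 × 13.99 × 44.95) = 4.2797
ΔT = 4.2797² = 18.316 °C

18.3 °C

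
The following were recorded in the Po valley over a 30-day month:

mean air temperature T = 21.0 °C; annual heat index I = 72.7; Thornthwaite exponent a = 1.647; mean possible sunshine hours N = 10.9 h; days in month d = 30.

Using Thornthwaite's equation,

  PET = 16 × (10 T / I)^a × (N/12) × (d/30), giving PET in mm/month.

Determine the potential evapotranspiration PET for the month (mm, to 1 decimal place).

83.4 mm

10T/I = 10 × 21.0 / 72.7 = 2.8886
(10T/I)^a = 2.8886^1.647 = 5.7379
Uncorrected PET = 16 × 5.7379 = 91.806 mm
Correction = (N/12)(d/30) = (10.9/12)(30/30) = 0.9083
PET = 91.806 × 0.9083 = 83.387 mm/month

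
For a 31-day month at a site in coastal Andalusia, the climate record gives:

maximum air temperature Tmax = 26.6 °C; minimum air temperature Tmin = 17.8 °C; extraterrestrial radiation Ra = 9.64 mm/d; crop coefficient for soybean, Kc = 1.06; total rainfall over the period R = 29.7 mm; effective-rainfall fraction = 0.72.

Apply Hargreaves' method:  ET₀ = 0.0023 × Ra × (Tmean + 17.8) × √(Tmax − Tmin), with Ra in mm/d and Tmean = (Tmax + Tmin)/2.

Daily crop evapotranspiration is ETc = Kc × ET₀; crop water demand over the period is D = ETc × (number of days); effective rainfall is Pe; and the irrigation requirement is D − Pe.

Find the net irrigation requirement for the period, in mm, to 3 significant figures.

Tmean = (26.6 + 17.8)/2 = 22.20 °C
ET₀ = 0.0023 × 9.64 × (22.20 + 17.8) × √8.8 = 0.0023 × 9.64 × 40.00 × 2.9665 = 2.6309 mm/d
ETc = Kc × ET₀ = 1.06 × 2.6309 = 2.7888 mm/d
Crop demand D = ETc × 31 d = 2.7888 × 31 = 86.453 mm
Pe = 0.72 × 29.7 = 21.384 mm
D − Pe = 86.453 − 21.384 = 65.069 mm

65.1 mm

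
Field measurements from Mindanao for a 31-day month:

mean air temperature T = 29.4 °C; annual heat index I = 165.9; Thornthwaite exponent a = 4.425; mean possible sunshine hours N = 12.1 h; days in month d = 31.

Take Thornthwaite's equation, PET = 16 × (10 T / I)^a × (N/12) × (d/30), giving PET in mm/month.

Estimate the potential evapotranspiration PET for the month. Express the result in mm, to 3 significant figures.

210 mm

10T/I = 10 × 29.4 / 165.9 = 1.7722
(10T/I)^a = 1.7722^4.425 = 12.5797
Uncorrected PET = 16 × 12.5797 = 201.275 mm
Correction = (N/12)(d/30) = (12.1/12)(31/30) = 1.0419
PET = 201.275 × 1.0419 = 209.708 mm/month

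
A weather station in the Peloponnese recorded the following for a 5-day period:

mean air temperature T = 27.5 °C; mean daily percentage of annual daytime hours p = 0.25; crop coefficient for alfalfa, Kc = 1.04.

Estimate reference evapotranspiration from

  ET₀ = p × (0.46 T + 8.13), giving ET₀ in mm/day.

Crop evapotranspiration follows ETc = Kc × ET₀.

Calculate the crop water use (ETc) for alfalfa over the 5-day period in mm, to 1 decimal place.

27.0 mm

ET₀ = 0.25 × (0.46 × 27.5 + 8.13) = 0.25 × 20.780 = 5.1950 mm/d
ETc = Kc × ET₀ = 1.04 × 5.1950 = 5.4028 mm/d
Over 5 days: 5.4028 × 5 = 27.014 mm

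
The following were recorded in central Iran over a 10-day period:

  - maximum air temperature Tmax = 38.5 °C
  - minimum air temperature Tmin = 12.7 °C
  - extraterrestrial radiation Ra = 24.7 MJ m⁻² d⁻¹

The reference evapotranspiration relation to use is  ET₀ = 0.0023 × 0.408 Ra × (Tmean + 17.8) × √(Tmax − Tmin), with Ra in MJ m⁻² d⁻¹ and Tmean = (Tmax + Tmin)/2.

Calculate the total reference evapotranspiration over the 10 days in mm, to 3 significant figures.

Tmean = (38.5 + 12.7)/2 = 25.60 °C
0.408 Ra = 0.408 × 24.7 = 10.0776 mm/d equivalent
ET₀ = 0.0023 × 10.0776 × (25.60 + 17.8) × √25.8 = 0.0023 × 10.0776 × 43.40 × 5.0794 = 5.1096 mm/d
Over 10 days: 5.1096 × 10 = 51.096 mm

51.1 mm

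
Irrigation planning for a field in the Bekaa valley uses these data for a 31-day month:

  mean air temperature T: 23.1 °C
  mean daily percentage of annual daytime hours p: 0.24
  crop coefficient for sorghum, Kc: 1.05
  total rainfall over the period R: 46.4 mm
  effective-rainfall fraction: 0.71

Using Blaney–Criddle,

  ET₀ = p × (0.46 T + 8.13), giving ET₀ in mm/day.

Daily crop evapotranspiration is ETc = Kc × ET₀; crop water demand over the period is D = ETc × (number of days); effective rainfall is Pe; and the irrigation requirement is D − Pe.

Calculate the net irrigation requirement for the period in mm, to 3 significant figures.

ET₀ = 0.24 × (0.46 × 23.1 + 8.13) = 0.24 × 18.756 = 4.5014 mm/d
ETc = Kc × ET₀ = 1.05 × 4.5014 = 4.7265 mm/d
Crop demand D = ETc × 31 d = 4.7265 × 31 = 146.522 mm
Pe = 0.71 × 46.4 = 32.944 mm
D − Pe = 146.522 − 32.944 = 113.578 mm

114 mm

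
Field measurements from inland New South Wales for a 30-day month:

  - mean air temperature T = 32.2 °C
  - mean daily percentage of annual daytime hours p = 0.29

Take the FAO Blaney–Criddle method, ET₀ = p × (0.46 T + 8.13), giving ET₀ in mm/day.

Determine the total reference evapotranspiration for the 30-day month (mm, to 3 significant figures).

ET₀ = 0.29 × (0.46 × 32.2 + 8.13) = 0.29 × 22.942 = 6.6532 mm/d
Monthly total = 6.6532 × 30 = 199.596 mm

200 mm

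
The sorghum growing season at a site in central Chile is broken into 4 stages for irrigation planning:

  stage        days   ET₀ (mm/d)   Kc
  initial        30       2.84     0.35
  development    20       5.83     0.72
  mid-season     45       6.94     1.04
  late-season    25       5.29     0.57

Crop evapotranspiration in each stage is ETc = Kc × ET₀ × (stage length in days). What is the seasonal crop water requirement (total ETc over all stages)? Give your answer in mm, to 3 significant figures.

514 mm

initial: 0.35 × 2.84 × 30 = 29.82 mm
development: 0.72 × 5.83 × 20 = 83.95 mm
mid-season: 1.04 × 6.94 × 45 = 324.79 mm
late-season: 0.57 × 5.29 × 25 = 75.38 mm
Seasonal total = 513.94 mm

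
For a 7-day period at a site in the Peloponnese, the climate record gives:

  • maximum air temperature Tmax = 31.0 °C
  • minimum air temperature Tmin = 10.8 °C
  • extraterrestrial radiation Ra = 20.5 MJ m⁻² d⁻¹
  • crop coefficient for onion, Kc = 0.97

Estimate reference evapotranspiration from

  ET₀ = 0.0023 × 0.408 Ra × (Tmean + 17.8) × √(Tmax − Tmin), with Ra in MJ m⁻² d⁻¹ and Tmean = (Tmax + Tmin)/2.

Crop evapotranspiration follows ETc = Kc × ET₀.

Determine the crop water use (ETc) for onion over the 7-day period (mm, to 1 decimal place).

22.7 mm

Tmean = (31.0 + 10.8)/2 = 20.90 °C
0.408 Ra = 0.408 × 20.5 = 8.3640 mm/d equivalent
ET₀ = 0.0023 × 8.3640 × (20.90 + 17.8) × √20.2 = 0.0023 × 8.3640 × 38.70 × 4.4944 = 3.3460 mm/d
ETc = Kc × ET₀ = 0.97 × 3.3460 = 3.2456 mm/d
Over 7 days: 3.2456 × 7 = 22.719 mm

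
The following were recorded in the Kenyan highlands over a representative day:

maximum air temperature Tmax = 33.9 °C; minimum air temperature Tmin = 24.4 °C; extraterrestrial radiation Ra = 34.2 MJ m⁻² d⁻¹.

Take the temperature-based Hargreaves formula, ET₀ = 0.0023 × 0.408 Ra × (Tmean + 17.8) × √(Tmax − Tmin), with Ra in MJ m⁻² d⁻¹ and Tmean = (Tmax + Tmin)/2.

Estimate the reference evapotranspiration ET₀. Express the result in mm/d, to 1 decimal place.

Tmean = (33.9 + 24.4)/2 = 29.15 °C
0.408 Ra = 0.408 × 34.2 = 13.9536 mm/d equivalent
ET₀ = 0.0023 × 13.9536 × (29.15 + 17.8) × √9.5 = 0.0023 × 13.9536 × 46.95 × 3.0822 = 4.6442 mm/d

4.6 mm/d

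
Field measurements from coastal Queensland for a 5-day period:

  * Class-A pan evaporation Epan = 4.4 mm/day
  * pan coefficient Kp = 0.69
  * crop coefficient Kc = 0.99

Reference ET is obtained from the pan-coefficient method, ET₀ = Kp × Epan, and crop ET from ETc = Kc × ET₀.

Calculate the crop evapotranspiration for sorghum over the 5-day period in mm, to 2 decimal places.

15.03 mm

ET₀ = 0.69 × 4.4 = 3.0360 mm/d
ETc = Kc × ET₀ = 0.99 × 3.0360 = 3.0056 mm/d
Over 5 days: 3.0056 × 5 = 15.028 mm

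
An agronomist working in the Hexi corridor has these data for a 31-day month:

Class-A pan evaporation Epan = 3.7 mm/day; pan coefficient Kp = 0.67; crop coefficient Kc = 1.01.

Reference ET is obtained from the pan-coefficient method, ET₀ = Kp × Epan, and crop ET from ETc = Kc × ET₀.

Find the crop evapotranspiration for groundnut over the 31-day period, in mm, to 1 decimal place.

77.6 mm

ET₀ = 0.67 × 3.7 = 2.4790 mm/d
ETc = Kc × ET₀ = 1.01 × 2.4790 = 2.5038 mm/d
Over 31 days: 2.5038 × 31 = 77.618 mm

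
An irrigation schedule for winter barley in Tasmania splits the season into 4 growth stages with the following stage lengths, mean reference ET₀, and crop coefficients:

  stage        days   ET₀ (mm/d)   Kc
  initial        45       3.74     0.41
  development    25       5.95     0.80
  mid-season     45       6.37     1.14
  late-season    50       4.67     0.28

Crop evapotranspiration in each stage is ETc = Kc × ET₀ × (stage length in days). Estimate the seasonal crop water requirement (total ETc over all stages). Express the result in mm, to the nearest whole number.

580 mm

initial: 0.41 × 3.74 × 45 = 69.00 mm
development: 0.80 × 5.95 × 25 = 119.00 mm
mid-season: 1.14 × 6.37 × 45 = 326.78 mm
late-season: 0.28 × 4.67 × 50 = 65.38 mm
Seasonal total = 580.16 mm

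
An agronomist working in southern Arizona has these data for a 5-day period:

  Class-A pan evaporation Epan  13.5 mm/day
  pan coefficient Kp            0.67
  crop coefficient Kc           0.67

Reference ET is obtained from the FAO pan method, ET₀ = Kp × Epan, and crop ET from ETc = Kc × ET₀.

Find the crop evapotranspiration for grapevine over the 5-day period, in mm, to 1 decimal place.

ET₀ = 0.67 × 13.5 = 9.0450 mm/d
ETc = Kc × ET₀ = 0.67 × 9.0450 = 6.0602 mm/d
Over 5 days: 6.0602 × 5 = 30.301 mm

30.3 mm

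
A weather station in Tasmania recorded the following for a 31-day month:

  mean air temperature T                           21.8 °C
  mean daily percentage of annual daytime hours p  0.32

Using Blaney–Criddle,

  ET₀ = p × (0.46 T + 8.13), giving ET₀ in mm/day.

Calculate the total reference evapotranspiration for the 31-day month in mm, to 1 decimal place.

ET₀ = 0.32 × (0.46 × 21.8 + 8.13) = 0.32 × 18.158 = 5.8106 mm/d
Monthly total = 5.8106 × 31 = 180.129 mm

180.1 mm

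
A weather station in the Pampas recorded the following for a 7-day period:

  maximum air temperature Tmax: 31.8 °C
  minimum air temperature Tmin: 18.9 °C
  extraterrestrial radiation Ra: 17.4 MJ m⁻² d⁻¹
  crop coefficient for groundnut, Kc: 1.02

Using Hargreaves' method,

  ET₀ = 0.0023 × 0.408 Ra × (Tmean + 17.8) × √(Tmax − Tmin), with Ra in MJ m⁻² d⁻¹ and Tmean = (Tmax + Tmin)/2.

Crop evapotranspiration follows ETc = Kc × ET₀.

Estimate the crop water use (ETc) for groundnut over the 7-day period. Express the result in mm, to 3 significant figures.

18.1 mm

Tmean = (31.8 + 18.9)/2 = 25.35 °C
0.408 Ra = 0.408 × 17.4 = 7.0992 mm/d equivalent
ET₀ = 0.0023 × 7.0992 × (25.35 + 17.8) × √12.9 = 0.0023 × 7.0992 × 43.15 × 3.5917 = 2.5306 mm/d
ETc = Kc × ET₀ = 1.02 × 2.5306 = 2.5812 mm/d
Over 7 days: 2.5812 × 7 = 18.068 mm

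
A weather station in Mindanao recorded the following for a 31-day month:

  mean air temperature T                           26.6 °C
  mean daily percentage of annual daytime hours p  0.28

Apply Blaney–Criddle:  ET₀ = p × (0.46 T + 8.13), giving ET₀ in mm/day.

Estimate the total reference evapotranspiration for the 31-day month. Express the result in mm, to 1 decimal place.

176.8 mm

ET₀ = 0.28 × (0.46 × 26.6 + 8.13) = 0.28 × 20.366 = 5.7025 mm/d
Monthly total = 5.7025 × 31 = 176.778 mm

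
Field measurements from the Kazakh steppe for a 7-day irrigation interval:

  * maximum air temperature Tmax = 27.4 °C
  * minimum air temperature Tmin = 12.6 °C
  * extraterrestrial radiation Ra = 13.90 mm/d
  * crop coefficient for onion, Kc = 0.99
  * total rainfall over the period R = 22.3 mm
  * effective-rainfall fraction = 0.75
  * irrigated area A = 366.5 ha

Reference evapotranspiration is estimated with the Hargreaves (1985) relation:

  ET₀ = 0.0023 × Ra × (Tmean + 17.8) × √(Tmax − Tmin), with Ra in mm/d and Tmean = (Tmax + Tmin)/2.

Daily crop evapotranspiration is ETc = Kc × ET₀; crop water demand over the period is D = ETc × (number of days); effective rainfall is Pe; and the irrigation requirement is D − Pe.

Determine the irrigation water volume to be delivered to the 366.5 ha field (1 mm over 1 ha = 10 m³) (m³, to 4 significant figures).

Tmean = (27.4 + 12.6)/2 = 20.00 °C
ET₀ = 0.0023 × 13.90 × (20.00 + 17.8) × √14.8 = 0.0023 × 13.90 × 37.80 × 3.8471 = 4.6491 mm/d
ETc = Kc × ET₀ = 0.99 × 4.6491 = 4.6026 mm/d
Crop demand D = ETc × 7 d = 4.6026 × 7 = 32.218 mm
Pe = 0.75 × 22.3 = 16.725 mm
D − Pe = 32.218 − 16.725 = 15.493 mm
Volume = 15.493 mm × 366.5 ha × 10 = 56781.8 m³

56780 m³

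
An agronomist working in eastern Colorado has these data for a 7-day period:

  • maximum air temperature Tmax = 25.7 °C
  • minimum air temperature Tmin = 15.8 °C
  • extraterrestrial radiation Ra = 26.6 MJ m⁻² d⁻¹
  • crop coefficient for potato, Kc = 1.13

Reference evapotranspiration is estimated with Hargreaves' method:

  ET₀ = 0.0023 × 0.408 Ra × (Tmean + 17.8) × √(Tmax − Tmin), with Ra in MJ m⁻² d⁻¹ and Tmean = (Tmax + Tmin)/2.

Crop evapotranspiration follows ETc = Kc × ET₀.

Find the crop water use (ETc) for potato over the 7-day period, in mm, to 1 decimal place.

23.9 mm

Tmean = (25.7 + 15.8)/2 = 20.75 °C
0.408 Ra = 0.408 × 26.6 = 10.8528 mm/d equivalent
ET₀ = 0.0023 × 10.8528 × (20.75 + 17.8) × √9.9 = 0.0023 × 10.8528 × 38.55 × 3.1464 = 3.0277 mm/d
ETc = Kc × ET₀ = 1.13 × 3.0277 = 3.4213 mm/d
Over 7 days: 3.4213 × 7 = 23.949 mm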